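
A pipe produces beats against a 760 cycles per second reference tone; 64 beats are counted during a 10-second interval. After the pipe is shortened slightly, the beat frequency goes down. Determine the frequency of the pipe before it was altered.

Beat frequency = 64/10 = 6.4 Hz.
|f − 760| = 6.4, so the pipe was at either 753.6 Hz or 766.4 Hz.
A shorter pipe has a higher fundamental; the adjustment raises the pipe's frequency.
The beat rate fell, so the adjustment moved the pipe toward 760 Hz — it must have started below the reference.

753.6 Hz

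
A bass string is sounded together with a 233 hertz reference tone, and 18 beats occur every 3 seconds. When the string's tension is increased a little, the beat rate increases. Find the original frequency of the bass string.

Beat frequency = 18/3 = 6 Hz.
|f − 233| = 6, so the bass string was at either 227 Hz or 239 Hz.
Higher tension means higher frequency; the adjustment raises the bass string's frequency.
The beat rate rose, so the adjustment moved the bass string further from 233 Hz — it was already above the reference.

239 Hz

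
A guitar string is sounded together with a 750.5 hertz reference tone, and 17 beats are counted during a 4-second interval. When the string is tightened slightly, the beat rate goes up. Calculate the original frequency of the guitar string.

Beat frequency = 17/4 = 4.25 Hz.
|f − 750.5| = 4.25, so the guitar string was at either 746.25 Hz or 754.75 Hz.
Increasing tension raises a string's frequency; the adjustment raises the guitar string's frequency.
The beat rate rose, so the adjustment moved the guitar string further from 750.5 Hz — it was already above the reference.

754.75 Hz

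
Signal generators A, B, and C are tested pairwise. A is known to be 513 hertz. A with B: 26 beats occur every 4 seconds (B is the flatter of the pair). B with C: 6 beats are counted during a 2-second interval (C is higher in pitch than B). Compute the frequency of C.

509.5 Hz

A–B: Beat frequency = 26/4 = 6.5 Hz.
B is below A, so f_B = 513 − 6.5 = 506.5 Hz.
B–C: Beat frequency = 6/2 = 3 Hz.
C is above B, so f_C = 506.5 + 3 = 509.5 Hz.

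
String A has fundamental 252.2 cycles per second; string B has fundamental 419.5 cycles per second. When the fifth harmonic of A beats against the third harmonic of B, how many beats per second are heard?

2.5 Hz

Fifth harmonic of the first: 5·252.2 = 1261.0 Hz.
Third harmonic of the second: 3·419.5 = 1258.5 Hz.
f_beat = |1261.0 − 1258.5| = 2.5 Hz.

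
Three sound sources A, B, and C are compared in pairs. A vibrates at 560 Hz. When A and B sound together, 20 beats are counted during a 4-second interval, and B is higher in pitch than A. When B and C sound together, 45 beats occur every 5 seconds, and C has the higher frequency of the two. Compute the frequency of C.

574 Hz

A–B: Beat frequency = 20/4 = 5 Hz.
B is above A, so f_B = 560 + 5 = 565 Hz.
B–C: Beat frequency = 45/5 = 9 Hz.
C is above B, so f_C = 565 + 9 = 574 Hz.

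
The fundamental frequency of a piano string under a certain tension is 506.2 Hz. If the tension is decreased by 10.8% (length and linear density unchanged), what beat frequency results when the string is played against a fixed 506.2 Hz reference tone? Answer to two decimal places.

For a string, f ∝ √T, so the new frequency is 506.2·√0.892 = 478.0844 Hz.
f_beat = |478.0844 − 506.2| = 28.12 Hz.

28.12 Hz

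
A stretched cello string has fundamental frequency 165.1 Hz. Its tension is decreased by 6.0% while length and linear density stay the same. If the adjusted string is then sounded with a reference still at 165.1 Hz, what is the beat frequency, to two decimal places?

5.03 Hz

For a string, f ∝ √T, so the new frequency is 165.1·√0.940 = 160.0704 Hz.
f_beat = |160.0704 − 165.1| = 5.03 Hz.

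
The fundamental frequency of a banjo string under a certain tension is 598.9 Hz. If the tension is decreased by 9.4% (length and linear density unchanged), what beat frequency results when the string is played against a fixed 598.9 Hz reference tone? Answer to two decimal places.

For a string, f ∝ √T, so the new frequency is 598.9·√0.906 = 570.0572 Hz.
f_beat = |570.0572 − 598.9| = 28.84 Hz.

28.84 Hz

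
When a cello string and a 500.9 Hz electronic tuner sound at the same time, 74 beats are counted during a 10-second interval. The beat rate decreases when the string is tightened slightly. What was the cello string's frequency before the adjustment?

Beat frequency = 74/10 = 7.4 Hz.
|f − 500.9| = 7.4, so the cello string was at either 493.5 Hz or 508.3 Hz.
Increasing tension raises a string's frequency; the adjustment raises the cello string's frequency.
The beat rate fell, so the adjustment moved the cello string toward 500.9 Hz — it must have started below the reference.

493.5 Hz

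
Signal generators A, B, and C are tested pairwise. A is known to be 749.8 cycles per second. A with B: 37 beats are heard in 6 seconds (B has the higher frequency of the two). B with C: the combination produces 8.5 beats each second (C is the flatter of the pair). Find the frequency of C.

747.4667 Hz

A–B: Beat frequency = 37/6 = 6.1667 Hz.
B is above A, so f_B = 749.8 + 6.1667 = 755.9667 Hz.
C is below B, so f_C = 755.9667 − 8.5 = 747.4667 Hz.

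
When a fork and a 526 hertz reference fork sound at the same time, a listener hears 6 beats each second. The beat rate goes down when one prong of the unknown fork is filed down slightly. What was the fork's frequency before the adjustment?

|f − 526| = 6, so the fork was at either 520 Hz or 532 Hz.
Filing a prong removes mass and raises the fork's frequency; the adjustment raises the fork's frequency.
The beat rate fell, so the adjustment moved the fork toward 526 Hz — it must have started below the reference.

520 Hz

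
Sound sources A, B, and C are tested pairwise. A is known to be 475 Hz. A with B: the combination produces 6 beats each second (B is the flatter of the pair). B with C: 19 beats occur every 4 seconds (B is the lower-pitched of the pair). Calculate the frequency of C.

B is below A, so f_B = 475 − 6 = 469 Hz.
B–C: Beat frequency = 19/4 = 4.75 Hz.
C is above B, so f_C = 469 + 4.75 = 473.75 Hz.

473.75 Hz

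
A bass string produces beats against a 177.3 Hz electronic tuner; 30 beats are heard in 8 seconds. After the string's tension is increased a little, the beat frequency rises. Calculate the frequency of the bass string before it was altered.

181.05 Hz

Beat frequency = 30/8 = 3.75 Hz.
|f − 177.3| = 3.75, so the bass string was at either 173.55 Hz or 181.05 Hz.
Higher tension means higher frequency; the adjustment raises the bass string's frequency.
The beat rate rose, so the adjustment moved the bass string further from 177.3 Hz — it was already above the reference.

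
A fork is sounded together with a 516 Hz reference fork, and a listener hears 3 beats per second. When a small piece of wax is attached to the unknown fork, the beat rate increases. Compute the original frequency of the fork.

513 Hz

|f − 516| = 3, so the fork was at either 513 Hz or 519 Hz.
Loading a fork with wax lowers its frequency; the adjustment lowers the fork's frequency.
The beat rate rose, so the adjustment moved the fork further from 516 Hz — it was already below the reference.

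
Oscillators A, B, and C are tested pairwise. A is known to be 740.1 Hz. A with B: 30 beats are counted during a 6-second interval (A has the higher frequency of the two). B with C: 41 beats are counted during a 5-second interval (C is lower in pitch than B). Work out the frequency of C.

726.9 Hz

A–B: Beat frequency = 30/6 = 5 Hz.
B is below A, so f_B = 740.1 − 5 = 735.1 Hz.
B–C: Beat frequency = 41/5 = 8.2 Hz.
C is below B, so f_C = 735.1 − 8.2 = 726.9 Hz.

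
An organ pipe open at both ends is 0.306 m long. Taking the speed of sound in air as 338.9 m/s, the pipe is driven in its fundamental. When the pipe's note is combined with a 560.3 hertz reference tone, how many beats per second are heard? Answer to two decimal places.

6.54 Hz

Open pipe: f_n = n·v/(2L) = 1·338.9/(2·0.306) = 553.7582 Hz.
f_beat = |553.7582 − 560.3| = 6.54 Hz.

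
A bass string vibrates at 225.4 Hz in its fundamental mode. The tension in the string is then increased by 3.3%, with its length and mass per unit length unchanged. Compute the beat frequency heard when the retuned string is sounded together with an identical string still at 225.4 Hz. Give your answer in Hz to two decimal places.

3.69 Hz

For a string, f ∝ √T, so the new frequency is 225.4·√1.033 = 229.0889 Hz.
f_beat = |229.0889 − 225.4| = 3.69 Hz.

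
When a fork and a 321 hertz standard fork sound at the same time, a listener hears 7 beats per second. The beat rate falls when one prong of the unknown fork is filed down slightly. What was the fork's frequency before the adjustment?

|f − 321| = 7, so the fork was at either 314 Hz or 328 Hz.
Filing a prong removes mass and raises the fork's frequency; the adjustment raises the fork's frequency.
The beat rate fell, so the adjustment moved the fork toward 321 Hz — it must have started below the reference.

314 Hz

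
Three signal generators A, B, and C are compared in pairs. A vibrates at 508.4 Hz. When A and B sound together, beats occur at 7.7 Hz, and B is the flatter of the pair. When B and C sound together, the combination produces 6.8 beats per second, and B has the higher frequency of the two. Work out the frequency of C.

B is below A, so f_B = 508.4 − 7.7 = 500.7 Hz.
C is below B, so f_C = 500.7 − 6.8 = 493.9 Hz.

493.9 Hz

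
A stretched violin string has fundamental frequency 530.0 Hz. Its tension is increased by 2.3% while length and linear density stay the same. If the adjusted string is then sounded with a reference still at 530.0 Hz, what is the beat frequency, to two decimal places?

For a string, f ∝ √T, so the new frequency is 530.0·√1.023 = 536.0604 Hz.
f_beat = |536.0604 − 530.0| = 6.06 Hz.

6.06 Hz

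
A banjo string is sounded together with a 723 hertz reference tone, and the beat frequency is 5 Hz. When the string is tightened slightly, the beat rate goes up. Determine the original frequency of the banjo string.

728 Hz

|f − 723| = 5, so the banjo string was at either 718 Hz or 728 Hz.
Increasing tension raises a string's frequency; the adjustment raises the banjo string's frequency.
The beat rate rose, so the adjustment moved the banjo string further from 723 Hz — it was already above the reference.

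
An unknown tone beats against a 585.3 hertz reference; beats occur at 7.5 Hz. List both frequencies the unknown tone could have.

577.8 Hz or 592.8 Hz

|f − 585.3| = 7.5, so f = 585.3 ± 7.5.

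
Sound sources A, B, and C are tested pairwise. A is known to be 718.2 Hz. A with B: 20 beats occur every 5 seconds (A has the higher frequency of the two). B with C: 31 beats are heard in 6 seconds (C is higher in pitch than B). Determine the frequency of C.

719.3667 Hz

A–B: Beat frequency = 20/5 = 4 Hz.
B is below A, so f_B = 718.2 − 4 = 714.2 Hz.
B–C: Beat frequency = 31/6 = 5.1667 Hz.
C is above B, so f_C = 714.2 + 5.1667 = 719.3667 Hz.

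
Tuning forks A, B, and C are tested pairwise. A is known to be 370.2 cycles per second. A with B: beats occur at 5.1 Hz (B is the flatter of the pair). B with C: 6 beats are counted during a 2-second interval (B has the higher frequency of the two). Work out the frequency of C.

362.1 Hz

B is below A, so f_B = 370.2 − 5.1 = 365.1 Hz.
B–C: Beat frequency = 6/2 = 3 Hz.
C is below B, so f_C = 365.1 − 3 = 362.1 Hz.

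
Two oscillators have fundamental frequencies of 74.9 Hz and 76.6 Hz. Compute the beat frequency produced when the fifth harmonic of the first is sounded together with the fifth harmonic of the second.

8.5 Hz

Fifth harmonic of the first: 5·74.9 = 374.5 Hz.
Fifth harmonic of the second: 5·76.6 = 383.0 Hz.
f_beat = |374.5 − 383.0| = 8.5 Hz.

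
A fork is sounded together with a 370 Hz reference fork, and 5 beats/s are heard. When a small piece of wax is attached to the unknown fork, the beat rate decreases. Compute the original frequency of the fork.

375 Hz

|f − 370| = 5, so the fork was at either 365 Hz or 375 Hz.
Loading a fork with wax lowers its frequency; the adjustment lowers the fork's frequency.
The beat rate fell, so the adjustment moved the fork toward 370 Hz — it must have started above the reference.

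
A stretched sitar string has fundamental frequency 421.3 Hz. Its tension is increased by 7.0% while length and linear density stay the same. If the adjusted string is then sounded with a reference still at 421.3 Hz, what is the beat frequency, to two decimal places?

For a string, f ∝ √T, so the new frequency is 421.3·√1.070 = 435.7961 Hz.
f_beat = |435.7961 − 421.3| = 14.50 Hz.

14.50 Hz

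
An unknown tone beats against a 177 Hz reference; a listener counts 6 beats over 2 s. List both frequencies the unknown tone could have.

174 Hz or 180 Hz

Beat frequency = 6/2 = 3 Hz.
|f − 177| = 3, so f = 177 ± 3.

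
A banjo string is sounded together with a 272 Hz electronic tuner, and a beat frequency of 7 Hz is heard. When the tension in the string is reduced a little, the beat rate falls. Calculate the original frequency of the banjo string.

279 Hz

|f − 272| = 7, so the banjo string was at either 265 Hz or 279 Hz.
Lower tension means lower frequency; the adjustment lowers the banjo string's frequency.
The beat rate fell, so the adjustment moved the banjo string toward 272 Hz — it must have started above the reference.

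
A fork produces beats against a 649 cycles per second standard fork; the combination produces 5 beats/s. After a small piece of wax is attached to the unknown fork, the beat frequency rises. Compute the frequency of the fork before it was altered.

644 Hz

|f − 649| = 5, so the fork was at either 644 Hz or 654 Hz.
Loading a fork with wax lowers its frequency; the adjustment lowers the fork's frequency.
The beat rate rose, so the adjustment moved the fork further from 649 Hz — it was already below the reference.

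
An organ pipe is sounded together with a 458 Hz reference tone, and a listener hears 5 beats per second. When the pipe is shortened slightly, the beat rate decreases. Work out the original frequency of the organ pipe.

|f − 458| = 5, so the organ pipe was at either 453 Hz or 463 Hz.
A shorter pipe has a higher fundamental; the adjustment raises the organ pipe's frequency.
The beat rate fell, so the adjustment moved the organ pipe toward 458 Hz — it must have started below the reference.

453 Hz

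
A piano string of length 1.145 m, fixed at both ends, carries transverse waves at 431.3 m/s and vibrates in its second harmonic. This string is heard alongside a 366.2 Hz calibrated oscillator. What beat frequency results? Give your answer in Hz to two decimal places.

For a string fixed at both ends, f_n = n·v/(2L) = 2·431.3/(2·1.145) = 376.6812 Hz.
f_beat = |376.6812 − 366.2| = 10.48 Hz.

10.48 Hz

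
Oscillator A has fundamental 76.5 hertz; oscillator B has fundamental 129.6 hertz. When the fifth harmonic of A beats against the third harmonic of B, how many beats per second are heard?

Fifth harmonic of the first: 5·76.5 = 382.5 Hz.
Third harmonic of the second: 3·129.6 = 388.8 Hz.
f_beat = |382.5 − 388.8| = 6.3 Hz.

6.3 Hz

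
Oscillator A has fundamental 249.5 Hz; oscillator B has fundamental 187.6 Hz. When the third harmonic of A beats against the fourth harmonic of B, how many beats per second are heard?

1.9 Hz

Third harmonic of the first: 3·249.5 = 748.5 Hz.
Fourth harmonic of the second: 4·187.6 = 750.4 Hz.
f_beat = |748.5 − 750.4| = 1.9 Hz.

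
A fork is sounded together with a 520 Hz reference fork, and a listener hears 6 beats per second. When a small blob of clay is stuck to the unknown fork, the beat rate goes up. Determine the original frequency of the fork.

514 Hz

|f − 520| = 6, so the fork was at either 514 Hz or 526 Hz.
Adding mass to a fork lowers its frequency; the adjustment lowers the fork's frequency.
The beat rate rose, so the adjustment moved the fork further from 520 Hz — it was already below the reference.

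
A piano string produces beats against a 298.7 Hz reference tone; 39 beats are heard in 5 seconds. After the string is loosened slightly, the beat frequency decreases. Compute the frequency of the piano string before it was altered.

306.5 Hz

Beat frequency = 39/5 = 7.8 Hz.
|f − 298.7| = 7.8, so the piano string was at either 290.9 Hz or 306.5 Hz.
Reducing tension lowers a string's frequency; the adjustment lowers the piano string's frequency.
The beat rate fell, so the adjustment moved the piano string toward 298.7 Hz — it must have started above the reference.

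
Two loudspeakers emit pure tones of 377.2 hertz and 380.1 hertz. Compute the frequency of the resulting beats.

2.9 Hz

Beats arise from superposition of two nearby frequencies; the beat rate is |f₁ − f₂|.
|377.2 − 380.1| = 2.9 Hz.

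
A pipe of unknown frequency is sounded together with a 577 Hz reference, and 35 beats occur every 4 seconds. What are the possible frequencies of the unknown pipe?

568.25 Hz or 585.75 Hz

Beat frequency = 35/4 = 8.75 Hz.
|f − 577| = 8.75, so f = 577 ± 8.75.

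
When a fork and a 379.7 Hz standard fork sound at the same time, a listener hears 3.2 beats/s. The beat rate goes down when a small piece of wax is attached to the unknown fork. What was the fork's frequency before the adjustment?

|f − 379.7| = 3.2, so the fork was at either 376.5 Hz or 382.9 Hz.
Loading a fork with wax lowers its frequency; the adjustment lowers the fork's frequency.
The beat rate fell, so the adjustment moved the fork toward 379.7 Hz — it must have started above the reference.

382.9 Hz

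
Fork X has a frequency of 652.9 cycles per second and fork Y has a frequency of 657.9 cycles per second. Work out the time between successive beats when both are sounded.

0.200 s

f_beat = |652.9 − 657.9| = 5 Hz.
Beat period T = 1 / f_beat = 1 / 5 s.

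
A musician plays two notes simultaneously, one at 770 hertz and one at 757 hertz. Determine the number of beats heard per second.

13 Hz

Beats arise from superposition of two nearby frequencies; the beat rate is |f₁ − f₂|.
|770 − 757| = 13 Hz.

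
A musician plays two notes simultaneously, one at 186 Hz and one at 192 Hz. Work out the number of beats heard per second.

6 Hz

The beat frequency equals the magnitude of the frequency difference.
|186 − 192| = 6 Hz.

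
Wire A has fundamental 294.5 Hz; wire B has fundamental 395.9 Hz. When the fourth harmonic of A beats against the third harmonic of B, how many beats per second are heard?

Fourth harmonic of the first: 4·294.5 = 1178.0 Hz.
Third harmonic of the second: 3·395.9 = 1187.7 Hz.
f_beat = |1178.0 − 1187.7| = 9.7 Hz.

9.7 Hz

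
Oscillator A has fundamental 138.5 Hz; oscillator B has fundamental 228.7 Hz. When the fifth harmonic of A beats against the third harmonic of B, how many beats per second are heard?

Fifth harmonic of the first: 5·138.5 = 692.5 Hz.
Third harmonic of the second: 3·228.7 = 686.1 Hz.
f_beat = |692.5 − 686.1| = 6.4 Hz.

6.4 Hz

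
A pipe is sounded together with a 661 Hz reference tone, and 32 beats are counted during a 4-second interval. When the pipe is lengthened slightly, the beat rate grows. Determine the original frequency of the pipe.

Beat frequency = 32/4 = 8 Hz.
|f − 661| = 8, so the pipe was at either 653 Hz or 669 Hz.
A longer pipe has a lower fundamental; the adjustment lowers the pipe's frequency.
The beat rate rose, so the adjustment moved the pipe further from 661 Hz — it was already below the reference.

653 Hz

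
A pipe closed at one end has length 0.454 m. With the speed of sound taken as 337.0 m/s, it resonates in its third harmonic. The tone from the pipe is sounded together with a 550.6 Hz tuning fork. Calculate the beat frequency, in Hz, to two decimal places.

6.12 Hz

Closed pipe (odd harmonics): f_n = n·v/(4L) = 3·337.0/(4·0.454) = 556.7181 Hz.
f_beat = |556.7181 − 550.6| = 6.12 Hz.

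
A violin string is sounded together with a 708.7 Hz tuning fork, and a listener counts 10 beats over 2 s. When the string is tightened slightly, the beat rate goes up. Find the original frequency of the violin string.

713.7 Hz

Beat frequency = 10/2 = 5 Hz.
|f − 708.7| = 5, so the violin string was at either 703.7 Hz or 713.7 Hz.
Increasing tension raises a string's frequency; the adjustment raises the violin string's frequency.
The beat rate rose, so the adjustment moved the violin string further from 708.7 Hz — it was already above the reference.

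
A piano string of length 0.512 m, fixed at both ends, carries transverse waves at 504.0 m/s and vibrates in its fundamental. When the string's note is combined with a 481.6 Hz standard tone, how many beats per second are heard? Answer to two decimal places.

For a string fixed at both ends, f_n = n·v/(2L) = 1·504.0/(2·0.512) = 492.1875 Hz.
f_beat = |492.1875 − 481.6| = 10.59 Hz.

10.59 Hz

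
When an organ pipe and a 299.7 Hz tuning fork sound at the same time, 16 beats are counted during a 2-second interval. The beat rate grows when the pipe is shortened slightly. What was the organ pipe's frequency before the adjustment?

307.7 Hz

Beat frequency = 16/2 = 8 Hz.
|f − 299.7| = 8, so the organ pipe was at either 291.7 Hz or 307.7 Hz.
A shorter pipe has a higher fundamental; the adjustment raises the organ pipe's frequency.
The beat rate rose, so the adjustment moved the organ pipe further from 299.7 Hz — it was already above the reference.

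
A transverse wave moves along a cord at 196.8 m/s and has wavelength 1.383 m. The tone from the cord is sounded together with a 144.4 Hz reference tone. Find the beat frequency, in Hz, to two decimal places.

2.10 Hz

Source frequency f = v/λ = 196.8/1.383 = 142.2993 Hz.
f_beat = |142.2993 − 144.4| = 2.10 Hz.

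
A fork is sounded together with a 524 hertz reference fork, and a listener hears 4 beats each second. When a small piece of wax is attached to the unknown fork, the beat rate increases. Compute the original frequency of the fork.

520 Hz

|f − 524| = 4, so the fork was at either 520 Hz or 528 Hz.
Loading a fork with wax lowers its frequency; the adjustment lowers the fork's frequency.
The beat rate rose, so the adjustment moved the fork further from 524 Hz — it was already below the reference.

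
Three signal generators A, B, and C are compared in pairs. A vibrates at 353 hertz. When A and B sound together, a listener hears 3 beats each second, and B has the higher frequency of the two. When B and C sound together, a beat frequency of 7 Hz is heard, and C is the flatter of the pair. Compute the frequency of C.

349 Hz

B is above A, so f_B = 353 + 3 = 356 Hz.
C is below B, so f_C = 356 − 7 = 349 Hz.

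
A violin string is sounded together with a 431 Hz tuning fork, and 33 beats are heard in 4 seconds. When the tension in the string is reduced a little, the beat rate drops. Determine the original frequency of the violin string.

Beat frequency = 33/4 = 8.25 Hz.
|f − 431| = 8.25, so the violin string was at either 422.75 Hz or 439.25 Hz.
Lower tension means lower frequency; the adjustment lowers the violin string's frequency.
The beat rate fell, so the adjustment moved the violin string toward 431 Hz — it must have started above the reference.

439.25 Hz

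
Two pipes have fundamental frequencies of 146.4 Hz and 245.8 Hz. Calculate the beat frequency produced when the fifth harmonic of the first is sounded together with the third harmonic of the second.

Fifth harmonic of the first: 5·146.4 = 732.0 Hz.
Third harmonic of the second: 3·245.8 = 737.4 Hz.
f_beat = |732.0 − 737.4| = 5.4 Hz.

5.4 Hz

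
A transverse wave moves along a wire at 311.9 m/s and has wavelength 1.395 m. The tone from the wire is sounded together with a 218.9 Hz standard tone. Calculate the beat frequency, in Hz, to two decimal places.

4.68 Hz

Source frequency f = v/λ = 311.9/1.395 = 223.5842 Hz.
f_beat = |223.5842 − 218.9| = 4.68 Hz.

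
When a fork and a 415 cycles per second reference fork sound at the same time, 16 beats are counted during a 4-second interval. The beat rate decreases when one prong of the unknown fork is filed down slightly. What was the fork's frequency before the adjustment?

Beat frequency = 16/4 = 4 Hz.
|f − 415| = 4, so the fork was at either 411 Hz or 419 Hz.
Filing a prong removes mass and raises the fork's frequency; the adjustment raises the fork's frequency.
The beat rate fell, so the adjustment moved the fork toward 415 Hz — it must have started below the reference.

411 Hz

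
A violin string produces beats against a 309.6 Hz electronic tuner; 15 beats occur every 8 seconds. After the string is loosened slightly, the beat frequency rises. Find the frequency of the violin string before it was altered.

Beat frequency = 15/8 = 1.875 Hz.
|f − 309.6| = 1.875, so the violin string was at either 307.725 Hz or 311.475 Hz.
Reducing tension lowers a string's frequency; the adjustment lowers the violin string's frequency.
The beat rate rose, so the adjustment moved the violin string further from 309.6 Hz — it was already below the reference.

307.725 Hz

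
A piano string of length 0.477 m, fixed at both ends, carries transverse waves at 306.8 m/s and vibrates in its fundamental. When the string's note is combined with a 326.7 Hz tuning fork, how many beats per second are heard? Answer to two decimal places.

For a string fixed at both ends, f_n = n·v/(2L) = 1·306.8/(2·0.477) = 321.5933 Hz.
f_beat = |321.5933 − 326.7| = 5.11 Hz.

5.11 Hz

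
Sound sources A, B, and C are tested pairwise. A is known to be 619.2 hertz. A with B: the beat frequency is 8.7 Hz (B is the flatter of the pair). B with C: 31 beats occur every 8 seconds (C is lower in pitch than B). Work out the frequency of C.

606.625 Hz

B is below A, so f_B = 619.2 − 8.7 = 610.5 Hz.
B–C: Beat frequency = 31/8 = 3.875 Hz.
C is below B, so f_C = 610.5 − 3.875 = 606.625 Hz.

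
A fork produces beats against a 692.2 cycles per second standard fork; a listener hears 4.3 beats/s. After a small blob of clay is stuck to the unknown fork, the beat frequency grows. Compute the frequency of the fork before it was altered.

|f − 692.2| = 4.3, so the fork was at either 687.9 Hz or 696.5 Hz.
Adding mass to a fork lowers its frequency; the adjustment lowers the fork's frequency.
The beat rate rose, so the adjustment moved the fork further from 692.2 Hz — it was already below the reference.

687.9 Hz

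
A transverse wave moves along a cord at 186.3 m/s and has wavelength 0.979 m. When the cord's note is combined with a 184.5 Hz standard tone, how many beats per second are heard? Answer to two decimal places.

Source frequency f = v/λ = 186.3/0.979 = 190.2962 Hz.
f_beat = |190.2962 − 184.5| = 5.80 Hz.

5.80 Hz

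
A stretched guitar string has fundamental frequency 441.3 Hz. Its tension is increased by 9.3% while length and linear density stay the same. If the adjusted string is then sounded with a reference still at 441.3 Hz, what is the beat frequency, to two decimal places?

For a string, f ∝ √T, so the new frequency is 441.3·√1.093 = 461.3643 Hz.
f_beat = |461.3643 − 441.3| = 20.06 Hz.

20.06 Hz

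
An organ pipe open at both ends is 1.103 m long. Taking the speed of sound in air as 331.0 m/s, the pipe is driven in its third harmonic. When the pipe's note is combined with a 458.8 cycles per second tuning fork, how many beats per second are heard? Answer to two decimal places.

Open pipe: f_n = n·v/(2L) = 3·331.0/(2·1.103) = 450.1360 Hz.
f_beat = |450.1360 − 458.8| = 8.66 Hz.

8.66 Hz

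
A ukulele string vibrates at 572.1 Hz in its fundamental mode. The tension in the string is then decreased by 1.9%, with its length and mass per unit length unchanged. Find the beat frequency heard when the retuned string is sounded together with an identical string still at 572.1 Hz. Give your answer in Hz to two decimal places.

For a string, f ∝ √T, so the new frequency is 572.1·√0.981 = 566.6390 Hz.
f_beat = |566.6390 − 572.1| = 5.46 Hz.

5.46 Hz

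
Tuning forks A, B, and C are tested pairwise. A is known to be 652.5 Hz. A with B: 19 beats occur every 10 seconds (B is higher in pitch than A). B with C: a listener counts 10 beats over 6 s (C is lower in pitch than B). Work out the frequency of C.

652.7333 Hz

A–B: Beat frequency = 19/10 = 1.9 Hz.
B is above A, so f_B = 652.5 + 1.9 = 654.4 Hz.
B–C: Beat frequency = 10/6 = 1.6667 Hz.
C is below B, so f_C = 654.4 − 1.6667 = 652.7333 Hz.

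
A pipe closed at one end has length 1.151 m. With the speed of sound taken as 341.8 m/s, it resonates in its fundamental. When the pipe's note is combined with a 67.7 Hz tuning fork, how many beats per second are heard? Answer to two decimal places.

6.54 Hz

Closed pipe (odd harmonics): f_n = n·v/(4L) = 1·341.8/(4·1.151) = 74.2398 Hz.
f_beat = |74.2398 − 67.7| = 6.54 Hz.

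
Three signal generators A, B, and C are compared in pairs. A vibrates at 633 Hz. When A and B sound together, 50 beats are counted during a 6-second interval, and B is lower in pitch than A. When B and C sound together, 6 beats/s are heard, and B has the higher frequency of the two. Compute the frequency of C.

618.6667 Hz

A–B: Beat frequency = 50/6 = 8.3333 Hz.
B is below A, so f_B = 633 − 8.3333 = 624.6667 Hz.
C is below B, so f_C = 624.6667 − 6 = 618.6667 Hz.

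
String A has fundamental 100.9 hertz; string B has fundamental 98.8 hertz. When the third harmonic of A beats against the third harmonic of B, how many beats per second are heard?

Third harmonic of the first: 3·100.9 = 302.7 Hz.
Third harmonic of the second: 3·98.8 = 296.4 Hz.
f_beat = |302.7 − 296.4| = 6.3 Hz.

6.3 Hz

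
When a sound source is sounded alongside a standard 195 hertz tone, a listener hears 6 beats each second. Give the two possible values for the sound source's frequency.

189 Hz or 201 Hz

|f − 195| = 6, so f = 195 ± 6.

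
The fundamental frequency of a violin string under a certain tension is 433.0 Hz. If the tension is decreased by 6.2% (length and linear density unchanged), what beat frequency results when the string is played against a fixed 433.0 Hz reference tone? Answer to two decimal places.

For a string, f ∝ √T, so the new frequency is 433.0·√0.938 = 419.3622 Hz.
f_beat = |419.3622 − 433.0| = 13.64 Hz.

13.64 Hz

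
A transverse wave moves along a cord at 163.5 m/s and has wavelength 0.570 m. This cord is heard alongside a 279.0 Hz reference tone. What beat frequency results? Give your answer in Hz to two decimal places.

7.84 Hz

Source frequency f = v/λ = 163.5/0.570 = 286.8421 Hz.
f_beat = |286.8421 − 279.0| = 7.84 Hz.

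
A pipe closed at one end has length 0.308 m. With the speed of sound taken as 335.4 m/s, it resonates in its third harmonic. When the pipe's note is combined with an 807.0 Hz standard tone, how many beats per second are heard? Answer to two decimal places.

Closed pipe (odd harmonics): f_n = n·v/(4L) = 3·335.4/(4·0.308) = 816.7208 Hz.
f_beat = |816.7208 − 807.0| = 9.72 Hz.

9.72 Hz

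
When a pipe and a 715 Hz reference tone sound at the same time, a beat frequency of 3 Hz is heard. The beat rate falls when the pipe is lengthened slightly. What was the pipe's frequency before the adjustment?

|f − 715| = 3, so the pipe was at either 712 Hz or 718 Hz.
A longer pipe has a lower fundamental; the adjustment lowers the pipe's frequency.
The beat rate fell, so the adjustment moved the pipe toward 715 Hz — it must have started above the reference.

718 Hz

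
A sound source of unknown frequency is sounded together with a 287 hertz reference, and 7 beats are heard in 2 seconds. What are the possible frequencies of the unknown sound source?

Beat frequency = 7/2 = 3.5 Hz.
|f − 287| = 3.5, so f = 287 ± 3.5.

283.5 Hz or 290.5 Hz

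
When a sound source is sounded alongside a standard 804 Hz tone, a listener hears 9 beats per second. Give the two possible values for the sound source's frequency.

|f − 804| = 9, so f = 804 ± 9.

795 Hz or 813 Hz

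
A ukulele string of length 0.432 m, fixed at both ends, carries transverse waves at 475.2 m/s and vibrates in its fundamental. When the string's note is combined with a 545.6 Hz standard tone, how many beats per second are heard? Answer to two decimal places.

4.40 Hz

For a string fixed at both ends, f_n = n·v/(2L) = 1·475.2/(2·0.432) = 550.0000 Hz.
f_beat = |550.0000 − 545.6| = 4.40 Hz.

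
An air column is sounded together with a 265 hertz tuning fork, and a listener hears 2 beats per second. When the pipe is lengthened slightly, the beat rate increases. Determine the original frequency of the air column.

|f − 265| = 2, so the air column was at either 263 Hz or 267 Hz.
A longer pipe has a lower fundamental; the adjustment lowers the air column's frequency.
The beat rate rose, so the adjustment moved the air column further from 265 Hz — it was already below the reference.

263 Hz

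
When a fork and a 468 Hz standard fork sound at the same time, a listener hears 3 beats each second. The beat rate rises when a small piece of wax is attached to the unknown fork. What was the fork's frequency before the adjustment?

|f − 468| = 3, so the fork was at either 465 Hz or 471 Hz.
Loading a fork with wax lowers its frequency; the adjustment lowers the fork's frequency.
The beat rate rose, so the adjustment moved the fork further from 468 Hz — it was already below the reference.

465 Hz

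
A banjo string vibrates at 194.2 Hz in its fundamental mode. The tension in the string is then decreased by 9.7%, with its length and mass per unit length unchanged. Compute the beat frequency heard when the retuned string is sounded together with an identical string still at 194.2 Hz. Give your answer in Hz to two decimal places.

9.66 Hz

For a string, f ∝ √T, so the new frequency is 194.2·√0.903 = 184.5411 Hz.
f_beat = |184.5411 − 194.2| = 9.66 Hz.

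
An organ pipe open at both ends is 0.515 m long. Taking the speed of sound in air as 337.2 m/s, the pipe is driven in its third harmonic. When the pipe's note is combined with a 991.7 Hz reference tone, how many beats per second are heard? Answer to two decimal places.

9.56 Hz

Open pipe: f_n = n·v/(2L) = 3·337.2/(2·0.515) = 982.1359 Hz.
f_beat = |982.1359 − 991.7| = 9.56 Hz.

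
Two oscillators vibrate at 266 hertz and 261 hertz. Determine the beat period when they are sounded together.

0.200 s

f_beat = |266 − 261| = 5 Hz.
Beat period T = 1 / f_beat = 1 / 5 s.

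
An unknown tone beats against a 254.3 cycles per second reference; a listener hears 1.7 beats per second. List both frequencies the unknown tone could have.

|f − 254.3| = 1.7, so f = 254.3 ± 1.7.

252.6 Hz or 256 Hz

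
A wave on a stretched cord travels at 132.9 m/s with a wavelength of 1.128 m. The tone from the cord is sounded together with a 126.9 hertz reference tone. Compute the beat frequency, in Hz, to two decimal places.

9.08 Hz

Source frequency f = v/λ = 132.9/1.128 = 117.8191 Hz.
f_beat = |117.8191 − 126.9| = 9.08 Hz.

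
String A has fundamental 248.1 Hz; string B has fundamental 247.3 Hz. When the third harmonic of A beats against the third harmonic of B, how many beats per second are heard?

2.4 Hz

Third harmonic of the first: 3·248.1 = 744.3 Hz.
Third harmonic of the second: 3·247.3 = 741.9 Hz.
f_beat = |744.3 − 741.9| = 2.4 Hz.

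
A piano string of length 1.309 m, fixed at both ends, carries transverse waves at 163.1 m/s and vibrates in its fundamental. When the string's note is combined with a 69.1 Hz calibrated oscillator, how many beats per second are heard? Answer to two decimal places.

6.80 Hz

For a string fixed at both ends, f_n = n·v/(2L) = 1·163.1/(2·1.309) = 62.2995 Hz.
f_beat = |62.2995 − 69.1| = 6.80 Hz.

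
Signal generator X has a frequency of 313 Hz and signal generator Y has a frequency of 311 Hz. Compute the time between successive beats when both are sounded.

0.500 s

f_beat = |313 − 311| = 2 Hz.
Beat period T = 1 / f_beat = 1 / 2 s.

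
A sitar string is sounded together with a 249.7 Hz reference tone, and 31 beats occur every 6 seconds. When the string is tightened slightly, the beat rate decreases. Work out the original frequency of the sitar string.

Beat frequency = 31/6 = 5.1667 Hz.
|f − 249.7| = 5.1667, so the sitar string was at either 244.5333 Hz or 254.8667 Hz.
Increasing tension raises a string's frequency; the adjustment raises the sitar string's frequency.
The beat rate fell, so the adjustment moved the sitar string toward 249.7 Hz — it must have started below the reference.

244.5333 Hz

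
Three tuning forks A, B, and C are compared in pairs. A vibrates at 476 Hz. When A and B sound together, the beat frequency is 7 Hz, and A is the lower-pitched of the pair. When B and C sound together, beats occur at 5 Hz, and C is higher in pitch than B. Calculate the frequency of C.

B is above A, so f_B = 476 + 7 = 483 Hz.
C is above B, so f_C = 483 + 5 = 488 Hz.

488 Hz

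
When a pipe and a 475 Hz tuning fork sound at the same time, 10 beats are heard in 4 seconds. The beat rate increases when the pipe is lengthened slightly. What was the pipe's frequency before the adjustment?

472.5 Hz

Beat frequency = 10/4 = 2.5 Hz.
|f − 475| = 2.5, so the pipe was at either 472.5 Hz or 477.5 Hz.
A longer pipe has a lower fundamental; the adjustment lowers the pipe's frequency.
The beat rate rose, so the adjustment moved the pipe further from 475 Hz — it was already below the reference.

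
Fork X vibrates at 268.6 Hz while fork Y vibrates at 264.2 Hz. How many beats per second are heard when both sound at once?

The beat frequency equals the magnitude of the frequency difference.
|268.6 − 264.2| = 4.4 Hz.

4.4 Hz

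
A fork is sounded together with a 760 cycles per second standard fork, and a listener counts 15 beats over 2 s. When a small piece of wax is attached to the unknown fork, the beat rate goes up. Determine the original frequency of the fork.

Beat frequency = 15/2 = 7.5 Hz.
|f − 760| = 7.5, so the fork was at either 752.5 Hz or 767.5 Hz.
Loading a fork with wax lowers its frequency; the adjustment lowers the fork's frequency.
The beat rate rose, so the adjustment moved the fork further from 760 Hz — it was already below the reference.

752.5 Hz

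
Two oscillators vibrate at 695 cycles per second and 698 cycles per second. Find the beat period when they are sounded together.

0.333 s

f_beat = |695 − 698| = 3 Hz.
Beat period T = 1 / f_beat = 1 / 3 s.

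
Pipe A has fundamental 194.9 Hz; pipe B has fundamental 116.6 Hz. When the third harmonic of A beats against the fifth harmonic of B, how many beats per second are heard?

Third harmonic of the first: 3·194.9 = 584.7 Hz.
Fifth harmonic of the second: 5·116.6 = 583.0 Hz.
f_beat = |584.7 − 583.0| = 1.7 Hz.

1.7 Hz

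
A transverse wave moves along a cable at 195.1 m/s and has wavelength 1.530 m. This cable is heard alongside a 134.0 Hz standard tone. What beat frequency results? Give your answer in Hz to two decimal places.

Source frequency f = v/λ = 195.1/1.530 = 127.5163 Hz.
f_beat = |127.5163 − 134.0| = 6.48 Hz.

6.48 Hz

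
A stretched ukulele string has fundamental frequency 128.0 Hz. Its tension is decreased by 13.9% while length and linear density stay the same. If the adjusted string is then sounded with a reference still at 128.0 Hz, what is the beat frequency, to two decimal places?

9.23 Hz

For a string, f ∝ √T, so the new frequency is 128.0·√0.861 = 118.7713 Hz.
f_beat = |118.7713 − 128.0| = 9.23 Hz.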